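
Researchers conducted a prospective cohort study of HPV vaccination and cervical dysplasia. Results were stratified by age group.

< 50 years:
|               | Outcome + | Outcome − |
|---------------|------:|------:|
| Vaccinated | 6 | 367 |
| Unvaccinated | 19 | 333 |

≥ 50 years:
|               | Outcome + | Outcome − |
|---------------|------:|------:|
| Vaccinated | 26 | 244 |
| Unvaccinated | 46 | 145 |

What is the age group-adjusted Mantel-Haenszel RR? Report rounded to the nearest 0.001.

RR_MH = Σ(aᵢ·n₀ᵢ/nᵢ) / Σ(cᵢ·n₁ᵢ/nᵢ), with n₁ᵢ = aᵢ+bᵢ (exposed), n₀ᵢ = cᵢ+dᵢ (unexposed), nᵢ = n₁ᵢ+n₀ᵢ.
Stratum 1 (< 50 years): n₁ = 373, n₀ = 352, n = 725; a·n₀/n = 6·352/725 = 2.9131; c·n₁/n = 19·373/725 = 9.7752
Stratum 2 (≥ 50 years): n₁ = 270, n₀ = 191, n = 461; a·n₀/n = 26·191/461 = 10.7722; c·n₁/n = 46·270/461 = 26.9414
RR_MH = (2.9131 + 10.7722) / (9.7752 + 26.9414) = 13.6853 / 36.7166 = 0.37273

0.373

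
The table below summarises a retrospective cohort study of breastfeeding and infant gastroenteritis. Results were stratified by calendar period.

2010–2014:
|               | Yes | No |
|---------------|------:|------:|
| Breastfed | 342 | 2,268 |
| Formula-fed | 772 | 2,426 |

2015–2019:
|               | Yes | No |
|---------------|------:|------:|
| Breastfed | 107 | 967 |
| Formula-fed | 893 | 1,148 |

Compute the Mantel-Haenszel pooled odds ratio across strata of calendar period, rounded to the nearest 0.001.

OR_MH = Σ(aᵢdᵢ/nᵢ) / Σ(bᵢcᵢ/nᵢ), where nᵢ is the stratum total.
Stratum 1 (2010–2014): n = 5808; a·d/n = 342·2426/5808 = 142.8533; b·c/n = 2268·772/5808 = 301.4628
Stratum 2 (2015–2019): n = 3115; a·d/n = 107·1148/3115 = 39.4337; b·c/n = 967·893/3115 = 277.2170
OR_MH = (142.8533 + 39.4337) / (301.4628 + 277.2170) = 182.2870 / 578.6798 = 0.31500

0.315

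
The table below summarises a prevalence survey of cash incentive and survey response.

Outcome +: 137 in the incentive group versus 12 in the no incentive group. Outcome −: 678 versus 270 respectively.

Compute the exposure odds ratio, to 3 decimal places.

4.546

From the description: a = 137, b = 678, c = 12, d = 270.
OR = (a·d)/(b·c) = (137 × 270) / (678 × 12) = 36990 / 8136 = 4.54646
The odds of survey response are about 4.55 times as high in the incentive group.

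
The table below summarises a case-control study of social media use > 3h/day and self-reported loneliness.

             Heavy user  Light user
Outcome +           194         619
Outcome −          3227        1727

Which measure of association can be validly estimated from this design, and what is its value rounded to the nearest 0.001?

0.168

Reading the table with exposure as columns: a = 194 (Heavy user, case), b = 3227 (Heavy user, non-case), c = 619 (Light user, case), d = 1727.
This is a case-control study: participants were sampled on outcome status, so risks in the source population cannot be estimated directly — relative risk is not valid here. The odds ratio is the appropriate measure.
OR = (a·d)/(b·c) = (194 × 1727) / (3227 × 619) = 335038 / 1997513 = 0.16773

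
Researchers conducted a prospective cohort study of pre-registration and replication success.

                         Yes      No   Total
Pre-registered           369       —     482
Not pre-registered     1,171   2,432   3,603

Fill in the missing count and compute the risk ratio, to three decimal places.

2.356

The missing cell is in the exposed row: 482 − 369 = 113.
So a = 369, b = 113, c = 1171, d = 2432.
RR = [a/(a+b)] / [c/(c+d)] = (369/482) / (1171/3603) = 0.76556/0.32501 = 2.35552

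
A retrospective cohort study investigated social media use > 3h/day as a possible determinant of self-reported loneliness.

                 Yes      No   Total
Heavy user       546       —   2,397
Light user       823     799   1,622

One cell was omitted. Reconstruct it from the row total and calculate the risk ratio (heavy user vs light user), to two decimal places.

The missing cell is in the exposed row: 2397 − 546 = 1851.
So a = 546, b = 1851, c = 823, d = 799.
RR = [a/(a+b)] / [c/(c+d)] = (546/2397) / (823/1622) = 0.22778/0.50740 = 0.44893

0.45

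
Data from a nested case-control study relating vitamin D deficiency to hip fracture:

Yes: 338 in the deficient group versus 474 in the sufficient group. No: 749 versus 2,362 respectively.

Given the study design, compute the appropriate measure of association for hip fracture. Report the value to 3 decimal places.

From the description: a = 338, b = 749, c = 474, d = 2362.
This is a nested case-control study: participants were sampled on outcome status, so risks in the source population cannot be estimated directly — relative risk is not valid here. The odds ratio is the appropriate measure.
OR = (a·d)/(b·c) = (338 × 2362) / (749 × 474) = 798356 / 355026 = 2.24873

2.249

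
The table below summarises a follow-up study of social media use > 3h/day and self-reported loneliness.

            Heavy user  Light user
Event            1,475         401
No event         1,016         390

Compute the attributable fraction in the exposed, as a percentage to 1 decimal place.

14.4

Reading the table with exposure as columns: a = 1475 (Heavy user, case), b = 1016 (Heavy user, non-case), c = 401 (Light user, case), d = 390.
Risk in exposed = 1475/2491 = 0.59213; risk in unexposed = 401/791 = 0.50695.
RR = 0.59213/0.50695 = 1.16802
AR% = (RR − 1)/RR × 100 = (1.16802 − 1)/1.16802 × 100 = 14.3851%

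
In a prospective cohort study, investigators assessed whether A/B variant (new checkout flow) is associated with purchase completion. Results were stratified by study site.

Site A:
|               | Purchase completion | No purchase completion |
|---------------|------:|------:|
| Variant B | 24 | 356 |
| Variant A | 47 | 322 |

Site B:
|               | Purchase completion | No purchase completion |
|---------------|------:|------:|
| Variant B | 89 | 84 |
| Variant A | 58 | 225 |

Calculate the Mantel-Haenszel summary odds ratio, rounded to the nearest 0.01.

OR_MH = Σ(aᵢdᵢ/nᵢ) / Σ(bᵢcᵢ/nᵢ), where nᵢ is the stratum total.
Stratum 1 (Site A): n = 749; a·d/n = 24·322/749 = 10.3178; b·c/n = 356·47/749 = 22.3391
Stratum 2 (Site B): n = 456; a·d/n = 89·225/456 = 43.9145; b·c/n = 84·58/456 = 10.6842
OR_MH = (10.3178 + 43.9145) / (22.3391 + 10.6842) = 54.2322 / 33.0233 = 1.64224

1.64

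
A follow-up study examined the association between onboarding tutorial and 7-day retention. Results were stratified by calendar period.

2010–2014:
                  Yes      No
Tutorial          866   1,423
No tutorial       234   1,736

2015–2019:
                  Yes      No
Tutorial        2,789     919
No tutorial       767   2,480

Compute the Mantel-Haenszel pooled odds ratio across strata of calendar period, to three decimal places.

7.506

OR_MH = Σ(aᵢdᵢ/nᵢ) / Σ(bᵢcᵢ/nᵢ), where nᵢ is the stratum total.
Stratum 1 (2010–2014): n = 4259; a·d/n = 866·1736/4259 = 352.9880; b·c/n = 1423·234/4259 = 78.1831
Stratum 2 (2015–2019): n = 6955; a·d/n = 2789·2480/6955 = 994.4960; b·c/n = 919·767/6955 = 101.3477
OR_MH = (352.9880 + 994.4960) / (78.1831 + 101.3477) = 1347.4841 / 179.5308 = 7.50559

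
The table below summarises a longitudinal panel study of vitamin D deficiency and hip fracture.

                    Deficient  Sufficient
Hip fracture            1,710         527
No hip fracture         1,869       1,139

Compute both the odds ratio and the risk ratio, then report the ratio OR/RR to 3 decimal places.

1.309

Reading the table with exposure as columns: a = 1710 (Deficient, case), b = 1869 (Deficient, non-case), c = 527 (Sufficient, case), d = 1139.
OR = (1710·1139)/(1869·527) = 1947690/984963 = 1.97742
Risk in exposed = 1710/3579 = 0.47779; risk in unexposed = 527/1666 = 0.31633; RR = 1.51042
OR/RR = 1.97742 / 1.51042 = 1.30919
The outcome is not rare, so the OR lies further from 1 than the RR.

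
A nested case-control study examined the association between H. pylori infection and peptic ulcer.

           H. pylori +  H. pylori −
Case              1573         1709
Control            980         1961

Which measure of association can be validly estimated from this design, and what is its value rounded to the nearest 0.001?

1.842

Reading the table with exposure as columns: a = 1573 (H. pylori +, case), b = 980 (H. pylori +, non-case), c = 1709 (H. pylori −, case), d = 1961.
This is a nested case-control study: participants were sampled on outcome status, so risks in the source population cannot be estimated directly — relative risk is not valid here. The odds ratio is the appropriate measure.
OR = (a·d)/(b·c) = (1573 × 1961) / (980 × 1709) = 3084653 / 1674820 = 1.84178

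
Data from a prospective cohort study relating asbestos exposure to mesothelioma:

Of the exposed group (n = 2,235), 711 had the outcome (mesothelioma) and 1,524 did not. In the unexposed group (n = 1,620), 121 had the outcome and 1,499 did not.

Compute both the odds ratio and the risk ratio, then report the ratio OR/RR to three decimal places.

From the description: a = 711, b = 1524, c = 121, d = 1499.
OR = (711·1499)/(1524·121) = 1065789/184404 = 5.77964
Risk in exposed = 711/2235 = 0.31812; risk in unexposed = 121/1620 = 0.07469; RR = 4.25914
OR/RR = 5.77964 / 4.25914 = 1.35700
The outcome is not rare, so the OR lies further from 1 than the RR.

1.357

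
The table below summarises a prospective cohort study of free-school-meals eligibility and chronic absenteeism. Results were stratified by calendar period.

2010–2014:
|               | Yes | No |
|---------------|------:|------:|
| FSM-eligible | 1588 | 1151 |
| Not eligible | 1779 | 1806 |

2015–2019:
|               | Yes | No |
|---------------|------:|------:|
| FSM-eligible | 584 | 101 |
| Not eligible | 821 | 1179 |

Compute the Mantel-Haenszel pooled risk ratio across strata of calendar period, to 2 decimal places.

RR_MH = Σ(aᵢ·n₀ᵢ/nᵢ) / Σ(cᵢ·n₁ᵢ/nᵢ), with n₁ᵢ = aᵢ+bᵢ (exposed), n₀ᵢ = cᵢ+dᵢ (unexposed), nᵢ = n₁ᵢ+n₀ᵢ.
Stratum 1 (2010–2014): n₁ = 2739, n₀ = 3585, n = 6324; a·n₀/n = 1588·3585/6324 = 900.2182; c·n₁/n = 1779·2739/6324 = 770.5062
Stratum 2 (2015–2019): n₁ = 685, n₀ = 2000, n = 2685; a·n₀/n = 584·2000/2685 = 435.0093; c·n₁/n = 821·685/2685 = 209.4544
RR_MH = (900.2182 + 435.0093) / (770.5062 + 209.4544) = 1335.2275 / 979.9605 = 1.36253

1.36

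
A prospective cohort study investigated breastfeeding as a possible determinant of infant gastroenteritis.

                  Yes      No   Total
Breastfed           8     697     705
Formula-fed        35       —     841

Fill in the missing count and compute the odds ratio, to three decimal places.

The missing cell is in the unexposed row: 841 − 35 = 806.
So a = 8, b = 697, c = 35, d = 806.
OR = (a·d)/(b·c) = (8 × 806) / (697 × 35) = 6448 / 24395 = 0.26432

0.264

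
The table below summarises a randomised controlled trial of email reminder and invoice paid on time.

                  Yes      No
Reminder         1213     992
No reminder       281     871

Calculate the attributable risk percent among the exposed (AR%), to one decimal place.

55.7

Cells: a = 1213, b = 992, c = 281, d = 871.
Risk in exposed = 1213/2205 = 0.55011; risk in unexposed = 281/1152 = 0.24392.
RR = 0.55011/0.24392 = 2.25527
AR% = (RR − 1)/RR × 100 = (2.25527 − 1)/2.25527 × 100 = 55.6594%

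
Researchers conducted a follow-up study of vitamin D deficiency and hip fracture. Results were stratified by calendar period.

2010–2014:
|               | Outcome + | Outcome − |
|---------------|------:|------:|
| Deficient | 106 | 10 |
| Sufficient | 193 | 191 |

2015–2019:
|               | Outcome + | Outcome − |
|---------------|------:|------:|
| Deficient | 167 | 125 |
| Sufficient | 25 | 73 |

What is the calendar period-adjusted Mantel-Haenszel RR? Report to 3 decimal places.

RR_MH = Σ(aᵢ·n₀ᵢ/nᵢ) / Σ(cᵢ·n₁ᵢ/nᵢ), with n₁ᵢ = aᵢ+bᵢ (exposed), n₀ᵢ = cᵢ+dᵢ (unexposed), nᵢ = n₁ᵢ+n₀ᵢ.
Stratum 1 (2010–2014): n₁ = 116, n₀ = 384, n = 500; a·n₀/n = 106·384/500 = 81.4080; c·n₁/n = 193·116/500 = 44.7760
Stratum 2 (2015–2019): n₁ = 292, n₀ = 98, n = 390; a·n₀/n = 167·98/390 = 41.9641; c·n₁/n = 25·292/390 = 18.7179
RR_MH = (81.4080 + 41.9641) / (44.7760 + 18.7179) = 123.3721 / 63.4939 = 1.94305

1.943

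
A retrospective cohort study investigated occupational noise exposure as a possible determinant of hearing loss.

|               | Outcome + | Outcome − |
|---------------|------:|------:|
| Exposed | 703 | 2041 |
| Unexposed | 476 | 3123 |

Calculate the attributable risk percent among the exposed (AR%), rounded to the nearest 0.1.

48.4

Cells: a = 703, b = 2041, c = 476, d = 3123.
Risk in exposed = 703/2744 = 0.25620; risk in unexposed = 476/3599 = 0.13226.
RR = 0.25620/0.13226 = 1.93707
AR% = (RR − 1)/RR × 100 = (1.93707 − 1)/1.93707 × 100 = 48.3757%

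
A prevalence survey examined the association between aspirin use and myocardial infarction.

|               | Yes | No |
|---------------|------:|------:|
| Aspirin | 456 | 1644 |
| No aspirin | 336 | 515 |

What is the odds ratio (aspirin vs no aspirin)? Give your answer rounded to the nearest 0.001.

Cells: a = 456, b = 1644, c = 336, d = 515.
OR = (a·d)/(b·c) = (456 × 515) / (1644 × 336) = 234840 / 552384 = 0.42514
Exposure is associated with lower odds of myocardial infarction (OR = 0.43 < 1).

0.425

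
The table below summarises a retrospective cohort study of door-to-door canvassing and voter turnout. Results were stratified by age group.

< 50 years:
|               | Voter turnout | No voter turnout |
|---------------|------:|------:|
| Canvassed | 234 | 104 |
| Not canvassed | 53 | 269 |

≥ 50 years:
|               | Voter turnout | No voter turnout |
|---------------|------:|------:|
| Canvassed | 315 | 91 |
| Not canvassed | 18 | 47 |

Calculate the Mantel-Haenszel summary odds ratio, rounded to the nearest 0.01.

10.72

OR_MH = Σ(aᵢdᵢ/nᵢ) / Σ(bᵢcᵢ/nᵢ), where nᵢ is the stratum total.
Stratum 1 (< 50 years): n = 660; a·d/n = 234·269/660 = 95.3727; b·c/n = 104·53/660 = 8.3515
Stratum 2 (≥ 50 years): n = 471; a·d/n = 315·47/471 = 31.4331; b·c/n = 91·18/471 = 3.4777
OR_MH = (95.3727 + 31.4331) / (8.3515 + 3.4777) = 126.8058 / 11.8292 = 10.71971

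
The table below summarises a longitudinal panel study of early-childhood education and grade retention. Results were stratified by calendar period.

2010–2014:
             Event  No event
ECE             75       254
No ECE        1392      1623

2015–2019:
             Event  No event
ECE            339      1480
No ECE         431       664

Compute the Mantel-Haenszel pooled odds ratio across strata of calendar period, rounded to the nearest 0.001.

0.350

OR_MH = Σ(aᵢdᵢ/nᵢ) / Σ(bᵢcᵢ/nᵢ), where nᵢ is the stratum total.
Stratum 1 (2010–2014): n = 3344; a·d/n = 75·1623/3344 = 36.4010; b·c/n = 254·1392/3344 = 105.7321
Stratum 2 (2015–2019): n = 2914; a·d/n = 339·664/2914 = 77.2464; b·c/n = 1480·431/2914 = 218.9019
OR_MH = (36.4010 + 77.2464) / (105.7321 + 218.9019) = 113.6474 / 324.6339 = 0.35008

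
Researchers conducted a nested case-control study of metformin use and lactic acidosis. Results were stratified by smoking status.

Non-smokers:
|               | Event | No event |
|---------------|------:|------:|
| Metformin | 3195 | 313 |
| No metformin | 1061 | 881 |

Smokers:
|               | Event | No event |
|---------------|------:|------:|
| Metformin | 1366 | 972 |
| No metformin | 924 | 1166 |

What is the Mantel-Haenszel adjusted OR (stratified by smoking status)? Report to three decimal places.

3.322

OR_MH = Σ(aᵢdᵢ/nᵢ) / Σ(bᵢcᵢ/nᵢ), where nᵢ is the stratum total.
Stratum 1 (Non-smokers): n = 5450; a·d/n = 3195·881/5450 = 516.4761; b·c/n = 313·1061/5450 = 60.9345
Stratum 2 (Smokers): n = 4428; a·d/n = 1366·1166/4428 = 359.7010; b·c/n = 972·924/4428 = 202.8293
OR_MH = (516.4761 + 359.7010) / (60.9345 + 202.8293) = 876.1771 / 263.7638 = 3.32183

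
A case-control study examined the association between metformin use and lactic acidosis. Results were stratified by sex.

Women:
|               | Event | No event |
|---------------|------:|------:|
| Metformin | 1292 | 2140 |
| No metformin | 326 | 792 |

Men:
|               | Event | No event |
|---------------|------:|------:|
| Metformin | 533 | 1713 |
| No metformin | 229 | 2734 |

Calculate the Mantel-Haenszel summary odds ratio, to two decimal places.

2.21

OR_MH = Σ(aᵢdᵢ/nᵢ) / Σ(bᵢcᵢ/nᵢ), where nᵢ is the stratum total.
Stratum 1 (Women): n = 4550; a·d/n = 1292·792/4550 = 224.8932; b·c/n = 2140·326/4550 = 153.3275
Stratum 2 (Men): n = 5209; a·d/n = 533·2734/5209 = 279.7508; b·c/n = 1713·229/5209 = 75.3075
OR_MH = (224.8932 + 279.7508) / (153.3275 + 75.3075) = 504.6440 / 228.6350 = 2.20720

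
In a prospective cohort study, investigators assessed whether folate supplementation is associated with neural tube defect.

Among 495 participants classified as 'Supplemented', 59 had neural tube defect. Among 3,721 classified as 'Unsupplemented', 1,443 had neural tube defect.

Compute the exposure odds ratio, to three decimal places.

0.214

From the description: a = 59, b = 436, c = 1443, d = 2278.
OR = (a·d)/(b·c) = (59 × 2278) / (436 × 1443) = 134402 / 629148 = 0.21363
Exposure is associated with lower odds of neural tube defect (OR = 0.21 < 1).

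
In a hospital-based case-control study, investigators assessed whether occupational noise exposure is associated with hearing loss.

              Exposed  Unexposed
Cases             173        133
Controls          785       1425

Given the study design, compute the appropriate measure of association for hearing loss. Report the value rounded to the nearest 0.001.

2.361

Reading the table with exposure as columns: a = 173 (Exposed, case), b = 785 (Exposed, non-case), c = 133 (Unexposed, case), d = 1425.
This is a hospital-based case-control study: participants were sampled on outcome status, so risks in the source population cannot be estimated directly — relative risk is not valid here. The odds ratio is the appropriate measure.
OR = (a·d)/(b·c) = (173 × 1425) / (785 × 133) = 246525 / 104405 = 2.36124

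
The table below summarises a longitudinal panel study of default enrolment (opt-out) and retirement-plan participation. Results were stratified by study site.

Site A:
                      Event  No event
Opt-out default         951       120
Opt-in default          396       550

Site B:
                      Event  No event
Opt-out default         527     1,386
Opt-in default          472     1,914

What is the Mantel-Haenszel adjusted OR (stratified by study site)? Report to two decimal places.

OR_MH = Σ(aᵢdᵢ/nᵢ) / Σ(bᵢcᵢ/nᵢ), where nᵢ is the stratum total.
Stratum 1 (Site A): n = 2017; a·d/n = 951·550/2017 = 259.3208; b·c/n = 120·396/2017 = 23.5597
Stratum 2 (Site B): n = 4299; a·d/n = 527·1914/4299 = 234.6308; b·c/n = 1386·472/4299 = 152.1731
OR_MH = (259.3208 + 234.6308) / (23.5597 + 152.1731) = 493.9516 / 175.7328 = 2.81081

2.81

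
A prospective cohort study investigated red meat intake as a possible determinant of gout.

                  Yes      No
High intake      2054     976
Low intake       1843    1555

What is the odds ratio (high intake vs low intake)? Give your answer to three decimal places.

1.776

Cells: a = 2054, b = 976, c = 1843, d = 1555.
OR = (a·d)/(b·c) = (2054 × 1555) / (976 × 1843) = 3193970 / 1798768 = 1.77564
The odds of gout are about 1.78 times as high in the high intake group.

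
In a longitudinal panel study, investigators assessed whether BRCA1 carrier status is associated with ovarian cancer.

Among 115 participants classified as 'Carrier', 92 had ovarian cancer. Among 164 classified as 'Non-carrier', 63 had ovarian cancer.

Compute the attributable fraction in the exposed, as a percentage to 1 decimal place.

52.0

From the description: a = 92, b = 23, c = 63, d = 101.
Risk in exposed = 92/115 = 0.80000; risk in unexposed = 63/164 = 0.38415.
RR = 0.80000/0.38415 = 2.08254
AR% = (RR − 1)/RR × 100 = (2.08254 − 1)/2.08254 × 100 = 51.9817%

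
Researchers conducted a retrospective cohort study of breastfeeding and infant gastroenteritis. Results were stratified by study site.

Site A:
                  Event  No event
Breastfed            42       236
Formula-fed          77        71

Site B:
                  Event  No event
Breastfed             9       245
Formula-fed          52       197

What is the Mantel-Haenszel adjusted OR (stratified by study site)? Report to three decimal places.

OR_MH = Σ(aᵢdᵢ/nᵢ) / Σ(bᵢcᵢ/nᵢ), where nᵢ is the stratum total.
Stratum 1 (Site A): n = 426; a·d/n = 42·71/426 = 7.0000; b·c/n = 236·77/426 = 42.6573
Stratum 2 (Site B): n = 503; a·d/n = 9·197/503 = 3.5249; b·c/n = 245·52/503 = 25.3280
OR_MH = (7.0000 + 3.5249) / (42.6573 + 25.3280) = 10.5249 / 67.9853 = 0.15481

0.155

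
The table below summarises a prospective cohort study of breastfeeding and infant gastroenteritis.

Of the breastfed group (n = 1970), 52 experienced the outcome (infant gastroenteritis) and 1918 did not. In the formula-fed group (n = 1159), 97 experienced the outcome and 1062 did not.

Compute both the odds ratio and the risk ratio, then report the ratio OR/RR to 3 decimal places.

0.941

From the description: a = 52, b = 1918, c = 97, d = 1062.
OR = (52·1062)/(1918·97) = 55224/186046 = 0.29683
Risk in exposed = 52/1970 = 0.02640; risk in unexposed = 97/1159 = 0.08369; RR = 0.31539
OR/RR = 0.29683 / 0.31539 = 0.94115
The outcome is rare in both groups, so OR ≈ RR (ratio near 1).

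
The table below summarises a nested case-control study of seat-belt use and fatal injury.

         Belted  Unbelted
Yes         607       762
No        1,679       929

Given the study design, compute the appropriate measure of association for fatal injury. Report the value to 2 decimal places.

Reading the table with exposure as columns: a = 607 (Belted, case), b = 1679 (Belted, non-case), c = 762 (Unbelted, case), d = 929.
This is a nested case-control study: participants were sampled on outcome status, so risks in the source population cannot be estimated directly — relative risk is not valid here. The odds ratio is the appropriate measure.
OR = (a·d)/(b·c) = (607 × 929) / (1679 × 762) = 563903 / 1279398 = 0.44076

0.44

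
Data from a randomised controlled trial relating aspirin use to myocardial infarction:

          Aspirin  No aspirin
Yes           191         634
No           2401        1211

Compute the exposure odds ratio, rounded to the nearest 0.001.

0.152

Reading the table with exposure as columns: a = 191 (Aspirin, case), b = 2401 (Aspirin, non-case), c = 634 (No aspirin, case), d = 1211.
OR = (a·d)/(b·c) = (191 × 1211) / (2401 × 634) = 231301 / 1522234 = 0.15195
Exposure is associated with lower odds of myocardial infarction (OR = 0.15 < 1).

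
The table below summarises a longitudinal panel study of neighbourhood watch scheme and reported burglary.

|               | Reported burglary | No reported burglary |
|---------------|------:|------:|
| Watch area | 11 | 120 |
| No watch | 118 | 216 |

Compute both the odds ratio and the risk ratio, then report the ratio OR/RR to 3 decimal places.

Cells: a = 11, b = 120, c = 118, d = 216.
OR = (11·216)/(120·118) = 2376/14160 = 0.16780
Risk in exposed = 11/131 = 0.08397; risk in unexposed = 118/334 = 0.35329; RR = 0.23768
OR/RR = 0.16780 / 0.23768 = 0.70599
The outcome is not rare, so the OR lies further from 1 than the RR.

0.706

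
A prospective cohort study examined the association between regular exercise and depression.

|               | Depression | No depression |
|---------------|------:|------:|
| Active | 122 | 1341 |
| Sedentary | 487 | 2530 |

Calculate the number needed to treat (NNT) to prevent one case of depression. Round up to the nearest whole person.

Risk in treated group = 122/1463 = 0.08339; risk in control = 487/3017 = 0.16142.
Absolute risk reduction = 0.16142 − 0.08339 = 0.07803
NNT = 1 / ARR = 1 / 0.07803 = 12.816 → round up → 13

13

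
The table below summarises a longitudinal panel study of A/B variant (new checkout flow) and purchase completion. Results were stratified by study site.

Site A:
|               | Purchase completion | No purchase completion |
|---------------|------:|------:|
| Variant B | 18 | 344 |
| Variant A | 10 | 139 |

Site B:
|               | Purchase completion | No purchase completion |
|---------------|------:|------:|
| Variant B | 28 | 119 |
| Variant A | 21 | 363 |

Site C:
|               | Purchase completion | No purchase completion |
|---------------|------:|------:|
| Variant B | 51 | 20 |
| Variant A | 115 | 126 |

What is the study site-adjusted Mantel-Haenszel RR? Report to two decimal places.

RR_MH = Σ(aᵢ·n₀ᵢ/nᵢ) / Σ(cᵢ·n₁ᵢ/nᵢ), with n₁ᵢ = aᵢ+bᵢ (exposed), n₀ᵢ = cᵢ+dᵢ (unexposed), nᵢ = n₁ᵢ+n₀ᵢ.
Stratum 1 (Site A): n₁ = 362, n₀ = 149, n = 511; a·n₀/n = 18·149/511 = 5.2485; c·n₁/n = 10·362/511 = 7.0841
Stratum 2 (Site B): n₁ = 147, n₀ = 384, n = 531; a·n₀/n = 28·384/531 = 20.2486; c·n₁/n = 21·147/531 = 5.8136
Stratum 3 (Site C): n₁ = 71, n₀ = 241, n = 312; a·n₀/n = 51·241/312 = 39.3942; c·n₁/n = 115·71/312 = 26.1699
RR_MH = (5.2485 + 20.2486 + 39.3942) / (7.0841 + 5.8136 + 26.1699) = 64.8914 / 39.0676 = 1.66100

1.66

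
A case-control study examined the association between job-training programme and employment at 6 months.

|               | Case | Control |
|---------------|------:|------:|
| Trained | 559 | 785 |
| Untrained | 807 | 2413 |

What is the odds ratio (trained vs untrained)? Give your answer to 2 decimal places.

Cells: a = 559, b = 785, c = 807, d = 2413.
OR = (a·d)/(b·c) = (559 × 2413) / (785 × 807) = 1348867 / 633495 = 2.12925
The odds of employment at 6 months are about 2.13 times as high in the trained group.

2.13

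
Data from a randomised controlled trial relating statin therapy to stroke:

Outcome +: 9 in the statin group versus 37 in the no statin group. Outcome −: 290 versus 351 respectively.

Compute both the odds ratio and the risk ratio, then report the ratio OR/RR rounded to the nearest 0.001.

0.933

From the description: a = 9, b = 290, c = 37, d = 351.
OR = (9·351)/(290·37) = 3159/10730 = 0.29441
Risk in exposed = 9/299 = 0.03010; risk in unexposed = 37/388 = 0.09536; RR = 0.31565
OR/RR = 0.29441 / 0.31565 = 0.93271
The outcome is rare in both groups, so OR ≈ RR (ratio near 1).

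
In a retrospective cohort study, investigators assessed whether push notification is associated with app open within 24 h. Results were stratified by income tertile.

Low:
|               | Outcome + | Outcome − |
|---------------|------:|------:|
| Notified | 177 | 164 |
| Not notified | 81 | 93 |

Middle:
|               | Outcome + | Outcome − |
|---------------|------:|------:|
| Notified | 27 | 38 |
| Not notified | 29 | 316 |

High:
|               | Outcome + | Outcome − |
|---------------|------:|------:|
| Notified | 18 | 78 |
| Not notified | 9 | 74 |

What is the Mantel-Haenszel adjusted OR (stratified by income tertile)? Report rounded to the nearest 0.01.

OR_MH = Σ(aᵢdᵢ/nᵢ) / Σ(bᵢcᵢ/nᵢ), where nᵢ is the stratum total.
Stratum 1 (Low): n = 515; a·d/n = 177·93/515 = 31.9631; b·c/n = 164·81/515 = 25.7942
Stratum 2 (Middle): n = 410; a·d/n = 27·316/410 = 20.8098; b·c/n = 38·29/410 = 2.6878
Stratum 3 (High): n = 179; a·d/n = 18·74/179 = 7.4413; b·c/n = 78·9/179 = 3.9218
OR_MH = (31.9631 + 20.8098 + 7.4413) / (25.7942 + 2.6878 + 3.9218) = 60.2142 / 32.4038 = 1.85825

1.86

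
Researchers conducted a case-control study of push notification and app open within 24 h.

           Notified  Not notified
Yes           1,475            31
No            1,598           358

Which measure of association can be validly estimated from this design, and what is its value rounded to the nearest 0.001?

10.659

Reading the table with exposure as columns: a = 1475 (Notified, case), b = 1598 (Notified, non-case), c = 31 (Not notified, case), d = 358.
This is a case-control study: participants were sampled on outcome status, so risks in the source population cannot be estimated directly — relative risk is not valid here. The odds ratio is the appropriate measure.
OR = (a·d)/(b·c) = (1475 × 358) / (1598 × 31) = 528050 / 49538 = 10.65949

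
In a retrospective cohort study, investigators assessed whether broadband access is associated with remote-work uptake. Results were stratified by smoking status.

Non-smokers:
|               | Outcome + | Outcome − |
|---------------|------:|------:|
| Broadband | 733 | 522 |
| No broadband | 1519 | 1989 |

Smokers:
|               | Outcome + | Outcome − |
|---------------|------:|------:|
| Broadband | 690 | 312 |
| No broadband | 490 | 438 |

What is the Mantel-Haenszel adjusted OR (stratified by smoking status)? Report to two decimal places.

1.88

OR_MH = Σ(aᵢdᵢ/nᵢ) / Σ(bᵢcᵢ/nᵢ), where nᵢ is the stratum total.
Stratum 1 (Non-smokers): n = 4763; a·d/n = 733·1989/4763 = 306.0964; b·c/n = 522·1519/4763 = 166.4745
Stratum 2 (Smokers): n = 1930; a·d/n = 690·438/1930 = 156.5907; b·c/n = 312·490/1930 = 79.2124
OR_MH = (306.0964 + 156.5907) / (166.4745 + 79.2124) = 462.6870 / 245.6869 = 1.88324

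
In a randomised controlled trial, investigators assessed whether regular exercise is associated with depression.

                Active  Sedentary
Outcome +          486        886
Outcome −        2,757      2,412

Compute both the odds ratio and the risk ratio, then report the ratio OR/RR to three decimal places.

Reading the table with exposure as columns: a = 486 (Active, case), b = 2757 (Active, non-case), c = 886 (Sedentary, case), d = 2412.
OR = (486·2412)/(2757·886) = 1172232/2442702 = 0.47989
Risk in exposed = 486/3243 = 0.14986; risk in unexposed = 886/3298 = 0.26865; RR = 0.55784
OR/RR = 0.47989 / 0.55784 = 0.86027
The outcome is not rare, so the OR lies further from 1 than the RR.

0.860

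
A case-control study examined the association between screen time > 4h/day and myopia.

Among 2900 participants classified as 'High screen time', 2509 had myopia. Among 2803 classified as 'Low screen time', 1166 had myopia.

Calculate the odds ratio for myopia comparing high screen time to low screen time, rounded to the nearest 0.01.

From the description: a = 2509, b = 391, c = 1166, d = 1637.
OR = (a·d)/(b·c) = (2509 × 1637) / (391 × 1166) = 4107233 / 455906 = 9.00895
The odds of myopia are about 9.01 times as high in the high screen time group.

9.01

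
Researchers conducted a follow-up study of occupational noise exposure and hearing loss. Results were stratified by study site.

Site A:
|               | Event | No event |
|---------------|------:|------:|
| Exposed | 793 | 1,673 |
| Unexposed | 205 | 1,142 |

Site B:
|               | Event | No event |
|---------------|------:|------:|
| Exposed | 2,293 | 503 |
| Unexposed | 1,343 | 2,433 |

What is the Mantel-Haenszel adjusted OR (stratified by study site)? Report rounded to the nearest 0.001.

OR_MH = Σ(aᵢdᵢ/nᵢ) / Σ(bᵢcᵢ/nᵢ), where nᵢ is the stratum total.
Stratum 1 (Site A): n = 3813; a·d/n = 793·1142/3813 = 237.5049; b·c/n = 1673·205/3813 = 89.9462
Stratum 2 (Site B): n = 6572; a·d/n = 2293·2433/6572 = 848.8845; b·c/n = 503·1343/6572 = 102.7890
OR_MH = (237.5049 + 848.8845) / (89.9462 + 102.7890) = 1086.3894 / 192.7352 = 5.63669

5.637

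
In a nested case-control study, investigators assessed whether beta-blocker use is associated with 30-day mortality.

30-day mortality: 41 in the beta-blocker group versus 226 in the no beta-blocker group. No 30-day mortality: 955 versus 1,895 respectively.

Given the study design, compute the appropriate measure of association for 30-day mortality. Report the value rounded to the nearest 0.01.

0.36

From the description: a = 41, b = 955, c = 226, d = 1895.
This is a nested case-control study: participants were sampled on outcome status, so risks in the source population cannot be estimated directly — relative risk is not valid here. The odds ratio is the appropriate measure.
OR = (a·d)/(b·c) = (41 × 1895) / (955 × 226) = 77695 / 215830 = 0.35998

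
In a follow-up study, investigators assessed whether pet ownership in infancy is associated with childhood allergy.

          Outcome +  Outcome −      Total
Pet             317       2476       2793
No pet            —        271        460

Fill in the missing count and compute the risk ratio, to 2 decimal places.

0.28

The missing cell is in the unexposed row: 460 − 271 = 189.
So a = 317, b = 2476, c = 189, d = 271.
RR = [a/(a+b)] / [c/(c+d)] = (317/2793) / (189/460) = 0.11350/0.41087 = 0.27624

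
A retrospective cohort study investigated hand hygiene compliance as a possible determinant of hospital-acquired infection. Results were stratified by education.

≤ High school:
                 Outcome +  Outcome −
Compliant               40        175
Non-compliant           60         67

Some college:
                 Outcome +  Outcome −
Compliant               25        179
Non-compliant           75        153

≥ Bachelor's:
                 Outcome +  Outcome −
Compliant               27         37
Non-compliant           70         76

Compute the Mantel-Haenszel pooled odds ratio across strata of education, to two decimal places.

0.36

OR_MH = Σ(aᵢdᵢ/nᵢ) / Σ(bᵢcᵢ/nᵢ), where nᵢ is the stratum total.
Stratum 1 (≤ High school): n = 342; a·d/n = 40·67/342 = 7.8363; b·c/n = 175·60/342 = 30.7018
Stratum 2 (Some college): n = 432; a·d/n = 25·153/432 = 8.8542; b·c/n = 179·75/432 = 31.0764
Stratum 3 (≥ Bachelor's): n = 210; a·d/n = 27·76/210 = 9.7714; b·c/n = 37·70/210 = 12.3333
OR_MH = (7.8363 + 8.8542 + 9.7714) / (30.7018 + 31.0764 + 12.3333) = 26.4619 / 74.1115 = 0.35705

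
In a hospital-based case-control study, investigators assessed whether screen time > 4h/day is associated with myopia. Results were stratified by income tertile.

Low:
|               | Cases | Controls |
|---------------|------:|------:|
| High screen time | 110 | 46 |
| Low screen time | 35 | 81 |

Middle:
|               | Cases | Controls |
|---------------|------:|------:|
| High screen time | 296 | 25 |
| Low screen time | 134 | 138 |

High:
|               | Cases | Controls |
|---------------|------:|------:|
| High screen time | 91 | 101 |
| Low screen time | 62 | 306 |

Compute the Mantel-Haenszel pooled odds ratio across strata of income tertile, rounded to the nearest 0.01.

6.65

OR_MH = Σ(aᵢdᵢ/nᵢ) / Σ(bᵢcᵢ/nᵢ), where nᵢ is the stratum total.
Stratum 1 (Low): n = 272; a·d/n = 110·81/272 = 32.7574; b·c/n = 46·35/272 = 5.9191
Stratum 2 (Middle): n = 593; a·d/n = 296·138/593 = 68.8836; b·c/n = 25·134/593 = 5.6492
Stratum 3 (High): n = 560; a·d/n = 91·306/560 = 49.7250; b·c/n = 101·62/560 = 11.1821
OR_MH = (32.7574 + 68.8836 + 49.7250) / (5.9191 + 5.6492 + 11.1821) = 151.3660 / 22.7505 = 6.65330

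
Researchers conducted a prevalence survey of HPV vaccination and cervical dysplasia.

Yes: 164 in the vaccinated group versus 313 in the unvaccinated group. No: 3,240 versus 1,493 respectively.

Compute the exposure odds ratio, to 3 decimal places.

From the description: a = 164, b = 3240, c = 313, d = 1493.
OR = (a·d)/(b·c) = (164 × 1493) / (3240 × 313) = 244852 / 1014120 = 0.24144
Exposure is associated with lower odds of cervical dysplasia (OR = 0.24 < 1).

0.241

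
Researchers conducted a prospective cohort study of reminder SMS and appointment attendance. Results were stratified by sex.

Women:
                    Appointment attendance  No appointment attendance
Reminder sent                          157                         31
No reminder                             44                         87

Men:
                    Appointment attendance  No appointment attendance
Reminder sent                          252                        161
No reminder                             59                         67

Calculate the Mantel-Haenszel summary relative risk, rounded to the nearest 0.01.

RR_MH = Σ(aᵢ·n₀ᵢ/nᵢ) / Σ(cᵢ·n₁ᵢ/nᵢ), with n₁ᵢ = aᵢ+bᵢ (exposed), n₀ᵢ = cᵢ+dᵢ (unexposed), nᵢ = n₁ᵢ+n₀ᵢ.
Stratum 1 (Women): n₁ = 188, n₀ = 131, n = 319; a·n₀/n = 157·131/319 = 64.4734; c·n₁/n = 44·188/319 = 25.9310
Stratum 2 (Men): n₁ = 413, n₀ = 126, n = 539; a·n₀/n = 252·126/539 = 58.9091; c·n₁/n = 59·413/539 = 45.2078
RR_MH = (64.4734 + 58.9091) / (25.9310 + 45.2078) = 123.3824 / 71.1388 = 1.73439

1.73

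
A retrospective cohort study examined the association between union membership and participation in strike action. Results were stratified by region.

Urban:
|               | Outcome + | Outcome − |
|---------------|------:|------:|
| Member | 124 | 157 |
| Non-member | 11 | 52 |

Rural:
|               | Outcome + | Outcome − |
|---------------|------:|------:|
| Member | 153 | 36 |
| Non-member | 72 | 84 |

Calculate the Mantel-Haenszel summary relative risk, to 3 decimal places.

RR_MH = Σ(aᵢ·n₀ᵢ/nᵢ) / Σ(cᵢ·n₁ᵢ/nᵢ), with n₁ᵢ = aᵢ+bᵢ (exposed), n₀ᵢ = cᵢ+dᵢ (unexposed), nᵢ = n₁ᵢ+n₀ᵢ.
Stratum 1 (Urban): n₁ = 281, n₀ = 63, n = 344; a·n₀/n = 124·63/344 = 22.7093; c·n₁/n = 11·281/344 = 8.9855
Stratum 2 (Rural): n₁ = 189, n₀ = 156, n = 345; a·n₀/n = 153·156/345 = 69.1826; c·n₁/n = 72·189/345 = 39.4435
RR_MH = (22.7093 + 69.1826) / (8.9855 + 39.4435) = 91.8919 / 48.4289 = 1.89746

1.897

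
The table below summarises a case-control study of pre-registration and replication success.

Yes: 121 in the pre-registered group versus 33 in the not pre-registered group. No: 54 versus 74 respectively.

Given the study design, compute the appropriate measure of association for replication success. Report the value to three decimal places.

5.025

From the description: a = 121, b = 54, c = 33, d = 74.
This is a case-control study: participants were sampled on outcome status, so risks in the source population cannot be estimated directly — relative risk is not valid here. The odds ratio is the appropriate measure.
OR = (a·d)/(b·c) = (121 × 74) / (54 × 33) = 8954 / 1782 = 5.02469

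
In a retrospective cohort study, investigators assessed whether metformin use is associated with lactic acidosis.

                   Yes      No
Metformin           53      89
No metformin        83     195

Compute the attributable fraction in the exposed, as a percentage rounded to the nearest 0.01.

20.01

Cells: a = 53, b = 89, c = 83, d = 195.
Risk in exposed = 53/142 = 0.37324; risk in unexposed = 83/278 = 0.29856.
RR = 0.37324/0.29856 = 1.25013
AR% = (RR − 1)/RR × 100 = (1.25013 − 1)/1.25013 × 100 = 20.0081%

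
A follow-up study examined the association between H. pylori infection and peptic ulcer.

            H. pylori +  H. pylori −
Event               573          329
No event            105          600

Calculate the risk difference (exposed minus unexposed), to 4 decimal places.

Reading the table with exposure as columns: a = 573 (H. pylori +, case), b = 105 (H. pylori +, non-case), c = 329 (H. pylori −, case), d = 600.
Risk in exposed = 573/678 = 0.845133; risk in unexposed = 329/929 = 0.354144.
Risk difference = 0.845133 − 0.354144 = 0.490989

0.4910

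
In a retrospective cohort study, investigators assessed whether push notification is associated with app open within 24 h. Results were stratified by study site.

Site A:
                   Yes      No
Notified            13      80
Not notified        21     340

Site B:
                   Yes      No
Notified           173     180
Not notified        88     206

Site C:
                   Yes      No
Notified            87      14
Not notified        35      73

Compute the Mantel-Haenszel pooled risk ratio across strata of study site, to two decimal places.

1.93

RR_MH = Σ(aᵢ·n₀ᵢ/nᵢ) / Σ(cᵢ·n₁ᵢ/nᵢ), with n₁ᵢ = aᵢ+bᵢ (exposed), n₀ᵢ = cᵢ+dᵢ (unexposed), nᵢ = n₁ᵢ+n₀ᵢ.
Stratum 1 (Site A): n₁ = 93, n₀ = 361, n = 454; a·n₀/n = 13·361/454 = 10.3370; c·n₁/n = 21·93/454 = 4.3018
Stratum 2 (Site B): n₁ = 353, n₀ = 294, n = 647; a·n₀/n = 173·294/647 = 78.6121; c·n₁/n = 88·353/647 = 48.0124
Stratum 3 (Site C): n₁ = 101, n₀ = 108, n = 209; a·n₀/n = 87·108/209 = 44.9569; c·n₁/n = 35·101/209 = 16.9139
RR_MH = (10.3370 + 78.6121 + 44.9569) / (4.3018 + 48.0124 + 16.9139) = 133.9060 / 69.2280 = 1.93428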